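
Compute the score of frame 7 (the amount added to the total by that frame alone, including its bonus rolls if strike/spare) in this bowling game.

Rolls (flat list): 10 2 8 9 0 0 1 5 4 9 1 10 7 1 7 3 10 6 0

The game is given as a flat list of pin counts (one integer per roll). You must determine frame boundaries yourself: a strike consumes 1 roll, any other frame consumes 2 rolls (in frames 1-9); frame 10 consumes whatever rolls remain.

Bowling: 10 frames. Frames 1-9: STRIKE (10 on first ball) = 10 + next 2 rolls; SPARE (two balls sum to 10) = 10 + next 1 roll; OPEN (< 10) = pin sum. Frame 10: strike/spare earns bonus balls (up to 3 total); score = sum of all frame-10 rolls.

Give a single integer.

Frame 1: STRIKE. 10 + next two rolls (2+8) = 20. Cumulative: 20
Frame 2: SPARE (2+8=10). 10 + next roll (9) = 19. Cumulative: 39
Frame 3: OPEN (9+0=9). Cumulative: 48
Frame 4: OPEN (0+1=1). Cumulative: 49
Frame 5: OPEN (5+4=9). Cumulative: 58
Frame 6: SPARE (9+1=10). 10 + next roll (10) = 20. Cumulative: 78
Frame 7: STRIKE. 10 + next two rolls (7+1) = 18. Cumulative: 96
Frame 8: OPEN (7+1=8). Cumulative: 104
Frame 9: SPARE (7+3=10). 10 + next roll (10) = 20. Cumulative: 124

Answer: 18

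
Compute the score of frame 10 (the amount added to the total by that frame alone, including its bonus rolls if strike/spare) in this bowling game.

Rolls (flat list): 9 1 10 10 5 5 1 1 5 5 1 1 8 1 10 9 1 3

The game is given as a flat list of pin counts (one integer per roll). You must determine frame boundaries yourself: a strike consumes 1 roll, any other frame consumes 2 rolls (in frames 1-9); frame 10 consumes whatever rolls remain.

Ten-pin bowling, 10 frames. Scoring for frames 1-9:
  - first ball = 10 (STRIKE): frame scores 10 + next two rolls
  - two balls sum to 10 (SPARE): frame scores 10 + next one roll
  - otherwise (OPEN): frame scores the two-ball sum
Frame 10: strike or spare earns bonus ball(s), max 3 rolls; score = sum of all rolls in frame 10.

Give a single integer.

Answer: 13

Derivation:
Frame 1: SPARE (9+1=10). 10 + next roll (10) = 20. Cumulative: 20
Frame 2: STRIKE. 10 + next two rolls (10+5) = 25. Cumulative: 45
Frame 3: STRIKE. 10 + next two rolls (5+5) = 20. Cumulative: 65
Frame 4: SPARE (5+5=10). 10 + next roll (1) = 11. Cumulative: 76
Frame 5: OPEN (1+1=2). Cumulative: 78
Frame 6: SPARE (5+5=10). 10 + next roll (1) = 11. Cumulative: 89
Frame 7: OPEN (1+1=2). Cumulative: 91
Frame 8: OPEN (8+1=9). Cumulative: 100
Frame 9: STRIKE. 10 + next two rolls (9+1) = 20. Cumulative: 120
Frame 10: SPARE. Sum of all frame-10 rolls (9+1+3) = 13. Cumulative: 133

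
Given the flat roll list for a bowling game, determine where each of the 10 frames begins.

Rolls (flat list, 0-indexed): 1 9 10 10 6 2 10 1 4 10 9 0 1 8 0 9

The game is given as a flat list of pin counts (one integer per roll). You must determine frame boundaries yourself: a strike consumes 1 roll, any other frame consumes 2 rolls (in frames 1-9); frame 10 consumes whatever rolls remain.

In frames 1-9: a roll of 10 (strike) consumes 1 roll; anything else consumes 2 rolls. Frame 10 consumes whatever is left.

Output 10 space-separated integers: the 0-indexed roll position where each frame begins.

Answer: 0 2 3 4 6 7 9 10 12 14

Derivation:
Frame 1 starts at roll index 0: rolls=1,9 (sum=10), consumes 2 rolls
Frame 2 starts at roll index 2: roll=10 (strike), consumes 1 roll
Frame 3 starts at roll index 3: roll=10 (strike), consumes 1 roll
Frame 4 starts at roll index 4: rolls=6,2 (sum=8), consumes 2 rolls
Frame 5 starts at roll index 6: roll=10 (strike), consumes 1 roll
Frame 6 starts at roll index 7: rolls=1,4 (sum=5), consumes 2 rolls
Frame 7 starts at roll index 9: roll=10 (strike), consumes 1 roll
Frame 8 starts at roll index 10: rolls=9,0 (sum=9), consumes 2 rolls
Frame 9 starts at roll index 12: rolls=1,8 (sum=9), consumes 2 rolls
Frame 10 starts at roll index 14: 2 remaining rolls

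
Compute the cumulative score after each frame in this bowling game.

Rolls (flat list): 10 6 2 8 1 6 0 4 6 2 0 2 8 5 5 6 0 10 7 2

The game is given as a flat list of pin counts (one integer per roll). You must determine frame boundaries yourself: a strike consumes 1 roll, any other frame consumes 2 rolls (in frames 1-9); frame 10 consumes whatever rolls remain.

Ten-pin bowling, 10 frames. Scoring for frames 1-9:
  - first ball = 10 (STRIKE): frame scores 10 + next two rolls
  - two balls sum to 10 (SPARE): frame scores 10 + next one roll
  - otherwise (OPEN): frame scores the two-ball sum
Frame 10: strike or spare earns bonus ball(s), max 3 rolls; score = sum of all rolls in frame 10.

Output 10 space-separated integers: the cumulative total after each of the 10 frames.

Answer: 18 26 35 41 53 55 70 86 92 111

Derivation:
Frame 1: STRIKE. 10 + next two rolls (6+2) = 18. Cumulative: 18
Frame 2: OPEN (6+2=8). Cumulative: 26
Frame 3: OPEN (8+1=9). Cumulative: 35
Frame 4: OPEN (6+0=6). Cumulative: 41
Frame 5: SPARE (4+6=10). 10 + next roll (2) = 12. Cumulative: 53
Frame 6: OPEN (2+0=2). Cumulative: 55
Frame 7: SPARE (2+8=10). 10 + next roll (5) = 15. Cumulative: 70
Frame 8: SPARE (5+5=10). 10 + next roll (6) = 16. Cumulative: 86
Frame 9: OPEN (6+0=6). Cumulative: 92
Frame 10: STRIKE. Sum of all frame-10 rolls (10+7+2) = 19. Cumulative: 111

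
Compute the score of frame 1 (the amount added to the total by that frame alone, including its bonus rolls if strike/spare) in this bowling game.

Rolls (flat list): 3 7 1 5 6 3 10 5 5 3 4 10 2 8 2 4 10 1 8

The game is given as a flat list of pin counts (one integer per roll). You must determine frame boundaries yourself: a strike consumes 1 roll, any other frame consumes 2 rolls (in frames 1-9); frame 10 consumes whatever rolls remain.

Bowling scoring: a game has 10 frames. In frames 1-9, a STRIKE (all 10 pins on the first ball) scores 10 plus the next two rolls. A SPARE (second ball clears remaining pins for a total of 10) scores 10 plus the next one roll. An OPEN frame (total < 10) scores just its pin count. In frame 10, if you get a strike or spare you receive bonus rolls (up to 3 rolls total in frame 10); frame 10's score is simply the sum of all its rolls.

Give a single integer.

Frame 1: SPARE (3+7=10). 10 + next roll (1) = 11. Cumulative: 11
Frame 2: OPEN (1+5=6). Cumulative: 17
Frame 3: OPEN (6+3=9). Cumulative: 26

Answer: 11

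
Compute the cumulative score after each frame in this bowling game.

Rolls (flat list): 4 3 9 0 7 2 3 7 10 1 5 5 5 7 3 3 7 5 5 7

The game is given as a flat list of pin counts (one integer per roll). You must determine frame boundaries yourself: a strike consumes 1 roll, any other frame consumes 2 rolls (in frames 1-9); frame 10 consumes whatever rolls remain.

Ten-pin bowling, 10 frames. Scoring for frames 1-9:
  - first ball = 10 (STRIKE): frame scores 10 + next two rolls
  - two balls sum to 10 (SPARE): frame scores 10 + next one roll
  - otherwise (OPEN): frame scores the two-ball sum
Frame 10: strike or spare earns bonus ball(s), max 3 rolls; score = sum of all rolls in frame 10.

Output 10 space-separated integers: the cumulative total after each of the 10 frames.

Answer: 7 16 25 45 61 67 84 97 112 129

Derivation:
Frame 1: OPEN (4+3=7). Cumulative: 7
Frame 2: OPEN (9+0=9). Cumulative: 16
Frame 3: OPEN (7+2=9). Cumulative: 25
Frame 4: SPARE (3+7=10). 10 + next roll (10) = 20. Cumulative: 45
Frame 5: STRIKE. 10 + next two rolls (1+5) = 16. Cumulative: 61
Frame 6: OPEN (1+5=6). Cumulative: 67
Frame 7: SPARE (5+5=10). 10 + next roll (7) = 17. Cumulative: 84
Frame 8: SPARE (7+3=10). 10 + next roll (3) = 13. Cumulative: 97
Frame 9: SPARE (3+7=10). 10 + next roll (5) = 15. Cumulative: 112
Frame 10: SPARE. Sum of all frame-10 rolls (5+5+7) = 17. Cumulative: 129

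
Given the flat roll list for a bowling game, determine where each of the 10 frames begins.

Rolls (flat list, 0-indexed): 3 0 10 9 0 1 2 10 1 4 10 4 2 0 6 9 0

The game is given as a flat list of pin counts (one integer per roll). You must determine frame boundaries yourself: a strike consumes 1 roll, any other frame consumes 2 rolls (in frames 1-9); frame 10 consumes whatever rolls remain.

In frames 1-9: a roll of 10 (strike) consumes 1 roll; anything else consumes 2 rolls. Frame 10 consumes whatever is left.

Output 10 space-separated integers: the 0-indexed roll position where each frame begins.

Answer: 0 2 3 5 7 8 10 11 13 15

Derivation:
Frame 1 starts at roll index 0: rolls=3,0 (sum=3), consumes 2 rolls
Frame 2 starts at roll index 2: roll=10 (strike), consumes 1 roll
Frame 3 starts at roll index 3: rolls=9,0 (sum=9), consumes 2 rolls
Frame 4 starts at roll index 5: rolls=1,2 (sum=3), consumes 2 rolls
Frame 5 starts at roll index 7: roll=10 (strike), consumes 1 roll
Frame 6 starts at roll index 8: rolls=1,4 (sum=5), consumes 2 rolls
Frame 7 starts at roll index 10: roll=10 (strike), consumes 1 roll
Frame 8 starts at roll index 11: rolls=4,2 (sum=6), consumes 2 rolls
Frame 9 starts at roll index 13: rolls=0,6 (sum=6), consumes 2 rolls
Frame 10 starts at roll index 15: 2 remaining rolls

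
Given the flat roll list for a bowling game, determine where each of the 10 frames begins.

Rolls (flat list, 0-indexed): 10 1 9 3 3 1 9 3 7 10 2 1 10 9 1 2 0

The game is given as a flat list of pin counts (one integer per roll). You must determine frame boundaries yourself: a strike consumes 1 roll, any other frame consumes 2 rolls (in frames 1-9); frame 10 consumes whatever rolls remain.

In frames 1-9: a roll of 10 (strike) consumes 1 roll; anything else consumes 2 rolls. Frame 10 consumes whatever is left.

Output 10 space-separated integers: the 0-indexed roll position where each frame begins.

Frame 1 starts at roll index 0: roll=10 (strike), consumes 1 roll
Frame 2 starts at roll index 1: rolls=1,9 (sum=10), consumes 2 rolls
Frame 3 starts at roll index 3: rolls=3,3 (sum=6), consumes 2 rolls
Frame 4 starts at roll index 5: rolls=1,9 (sum=10), consumes 2 rolls
Frame 5 starts at roll index 7: rolls=3,7 (sum=10), consumes 2 rolls
Frame 6 starts at roll index 9: roll=10 (strike), consumes 1 roll
Frame 7 starts at roll index 10: rolls=2,1 (sum=3), consumes 2 rolls
Frame 8 starts at roll index 12: roll=10 (strike), consumes 1 roll
Frame 9 starts at roll index 13: rolls=9,1 (sum=10), consumes 2 rolls
Frame 10 starts at roll index 15: 2 remaining rolls

Answer: 0 1 3 5 7 9 10 12 13 15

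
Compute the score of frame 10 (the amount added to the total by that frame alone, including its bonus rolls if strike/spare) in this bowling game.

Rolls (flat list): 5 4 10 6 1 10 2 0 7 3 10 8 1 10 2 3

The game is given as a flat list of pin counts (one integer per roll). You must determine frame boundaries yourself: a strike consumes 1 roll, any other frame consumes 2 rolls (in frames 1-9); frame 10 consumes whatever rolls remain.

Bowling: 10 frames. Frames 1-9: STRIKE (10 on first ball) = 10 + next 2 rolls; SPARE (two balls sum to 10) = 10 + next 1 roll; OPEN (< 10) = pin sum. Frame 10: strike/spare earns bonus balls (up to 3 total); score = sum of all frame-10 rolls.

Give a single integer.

Answer: 5

Derivation:
Frame 1: OPEN (5+4=9). Cumulative: 9
Frame 2: STRIKE. 10 + next two rolls (6+1) = 17. Cumulative: 26
Frame 3: OPEN (6+1=7). Cumulative: 33
Frame 4: STRIKE. 10 + next two rolls (2+0) = 12. Cumulative: 45
Frame 5: OPEN (2+0=2). Cumulative: 47
Frame 6: SPARE (7+3=10). 10 + next roll (10) = 20. Cumulative: 67
Frame 7: STRIKE. 10 + next two rolls (8+1) = 19. Cumulative: 86
Frame 8: OPEN (8+1=9). Cumulative: 95
Frame 9: STRIKE. 10 + next two rolls (2+3) = 15. Cumulative: 110
Frame 10: OPEN. Sum of all frame-10 rolls (2+3) = 5. Cumulative: 115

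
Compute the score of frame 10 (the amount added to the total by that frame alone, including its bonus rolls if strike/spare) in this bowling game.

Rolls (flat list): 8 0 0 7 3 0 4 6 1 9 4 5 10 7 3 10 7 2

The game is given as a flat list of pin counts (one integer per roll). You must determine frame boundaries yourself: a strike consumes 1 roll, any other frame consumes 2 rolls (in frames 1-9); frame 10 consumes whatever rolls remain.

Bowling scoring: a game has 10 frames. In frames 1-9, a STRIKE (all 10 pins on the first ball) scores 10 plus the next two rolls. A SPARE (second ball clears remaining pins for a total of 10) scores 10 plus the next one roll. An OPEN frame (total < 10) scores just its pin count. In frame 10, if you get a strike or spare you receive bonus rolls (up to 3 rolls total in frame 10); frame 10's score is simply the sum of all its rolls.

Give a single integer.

Frame 1: OPEN (8+0=8). Cumulative: 8
Frame 2: OPEN (0+7=7). Cumulative: 15
Frame 3: OPEN (3+0=3). Cumulative: 18
Frame 4: SPARE (4+6=10). 10 + next roll (1) = 11. Cumulative: 29
Frame 5: SPARE (1+9=10). 10 + next roll (4) = 14. Cumulative: 43
Frame 6: OPEN (4+5=9). Cumulative: 52
Frame 7: STRIKE. 10 + next two rolls (7+3) = 20. Cumulative: 72
Frame 8: SPARE (7+3=10). 10 + next roll (10) = 20. Cumulative: 92
Frame 9: STRIKE. 10 + next two rolls (7+2) = 19. Cumulative: 111
Frame 10: OPEN. Sum of all frame-10 rolls (7+2) = 9. Cumulative: 120

Answer: 9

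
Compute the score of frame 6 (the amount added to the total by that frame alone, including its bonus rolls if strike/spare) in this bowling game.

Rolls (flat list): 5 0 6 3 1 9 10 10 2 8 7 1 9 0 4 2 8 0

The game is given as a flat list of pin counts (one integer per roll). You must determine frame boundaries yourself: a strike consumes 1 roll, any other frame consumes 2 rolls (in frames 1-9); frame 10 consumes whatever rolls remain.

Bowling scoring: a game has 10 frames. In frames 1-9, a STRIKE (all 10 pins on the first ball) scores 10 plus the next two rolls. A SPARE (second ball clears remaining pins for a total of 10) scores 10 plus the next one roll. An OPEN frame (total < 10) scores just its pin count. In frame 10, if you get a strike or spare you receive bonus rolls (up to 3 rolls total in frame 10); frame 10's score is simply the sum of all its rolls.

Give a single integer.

Frame 1: OPEN (5+0=5). Cumulative: 5
Frame 2: OPEN (6+3=9). Cumulative: 14
Frame 3: SPARE (1+9=10). 10 + next roll (10) = 20. Cumulative: 34
Frame 4: STRIKE. 10 + next two rolls (10+2) = 22. Cumulative: 56
Frame 5: STRIKE. 10 + next two rolls (2+8) = 20. Cumulative: 76
Frame 6: SPARE (2+8=10). 10 + next roll (7) = 17. Cumulative: 93
Frame 7: OPEN (7+1=8). Cumulative: 101
Frame 8: OPEN (9+0=9). Cumulative: 110

Answer: 17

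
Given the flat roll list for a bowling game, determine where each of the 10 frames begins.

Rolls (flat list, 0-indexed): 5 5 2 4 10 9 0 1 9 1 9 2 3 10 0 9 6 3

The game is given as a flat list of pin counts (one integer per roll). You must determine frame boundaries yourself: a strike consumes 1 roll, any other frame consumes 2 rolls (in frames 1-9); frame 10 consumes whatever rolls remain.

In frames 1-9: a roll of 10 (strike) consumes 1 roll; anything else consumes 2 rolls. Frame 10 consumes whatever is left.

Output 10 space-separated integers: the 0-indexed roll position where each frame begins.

Answer: 0 2 4 5 7 9 11 13 14 16

Derivation:
Frame 1 starts at roll index 0: rolls=5,5 (sum=10), consumes 2 rolls
Frame 2 starts at roll index 2: rolls=2,4 (sum=6), consumes 2 rolls
Frame 3 starts at roll index 4: roll=10 (strike), consumes 1 roll
Frame 4 starts at roll index 5: rolls=9,0 (sum=9), consumes 2 rolls
Frame 5 starts at roll index 7: rolls=1,9 (sum=10), consumes 2 rolls
Frame 6 starts at roll index 9: rolls=1,9 (sum=10), consumes 2 rolls
Frame 7 starts at roll index 11: rolls=2,3 (sum=5), consumes 2 rolls
Frame 8 starts at roll index 13: roll=10 (strike), consumes 1 roll
Frame 9 starts at roll index 14: rolls=0,9 (sum=9), consumes 2 rolls
Frame 10 starts at roll index 16: 2 remaining rolls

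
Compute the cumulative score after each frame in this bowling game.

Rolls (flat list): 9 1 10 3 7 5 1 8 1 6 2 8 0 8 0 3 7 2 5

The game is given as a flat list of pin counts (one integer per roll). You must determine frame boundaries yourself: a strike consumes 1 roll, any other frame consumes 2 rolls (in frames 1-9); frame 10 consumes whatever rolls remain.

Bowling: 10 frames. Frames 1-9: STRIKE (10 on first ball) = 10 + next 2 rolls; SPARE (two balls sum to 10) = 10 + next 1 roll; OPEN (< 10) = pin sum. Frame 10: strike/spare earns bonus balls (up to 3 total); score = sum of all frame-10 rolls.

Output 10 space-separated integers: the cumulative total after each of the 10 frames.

Answer: 20 40 55 61 70 78 86 94 106 113

Derivation:
Frame 1: SPARE (9+1=10). 10 + next roll (10) = 20. Cumulative: 20
Frame 2: STRIKE. 10 + next two rolls (3+7) = 20. Cumulative: 40
Frame 3: SPARE (3+7=10). 10 + next roll (5) = 15. Cumulative: 55
Frame 4: OPEN (5+1=6). Cumulative: 61
Frame 5: OPEN (8+1=9). Cumulative: 70
Frame 6: OPEN (6+2=8). Cumulative: 78
Frame 7: OPEN (8+0=8). Cumulative: 86
Frame 8: OPEN (8+0=8). Cumulative: 94
Frame 9: SPARE (3+7=10). 10 + next roll (2) = 12. Cumulative: 106
Frame 10: OPEN. Sum of all frame-10 rolls (2+5) = 7. Cumulative: 113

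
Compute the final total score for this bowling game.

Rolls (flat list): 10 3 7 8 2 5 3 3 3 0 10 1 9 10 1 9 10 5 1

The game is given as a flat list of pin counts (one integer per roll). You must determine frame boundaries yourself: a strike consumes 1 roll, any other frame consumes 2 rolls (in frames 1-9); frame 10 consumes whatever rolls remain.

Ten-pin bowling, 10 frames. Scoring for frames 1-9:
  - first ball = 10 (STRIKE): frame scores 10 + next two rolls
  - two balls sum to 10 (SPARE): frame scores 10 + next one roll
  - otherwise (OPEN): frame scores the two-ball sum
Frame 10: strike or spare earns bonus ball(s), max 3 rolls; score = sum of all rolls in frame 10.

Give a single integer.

Frame 1: STRIKE. 10 + next two rolls (3+7) = 20. Cumulative: 20
Frame 2: SPARE (3+7=10). 10 + next roll (8) = 18. Cumulative: 38
Frame 3: SPARE (8+2=10). 10 + next roll (5) = 15. Cumulative: 53
Frame 4: OPEN (5+3=8). Cumulative: 61
Frame 5: OPEN (3+3=6). Cumulative: 67
Frame 6: SPARE (0+10=10). 10 + next roll (1) = 11. Cumulative: 78
Frame 7: SPARE (1+9=10). 10 + next roll (10) = 20. Cumulative: 98
Frame 8: STRIKE. 10 + next two rolls (1+9) = 20. Cumulative: 118
Frame 9: SPARE (1+9=10). 10 + next roll (10) = 20. Cumulative: 138
Frame 10: STRIKE. Sum of all frame-10 rolls (10+5+1) = 16. Cumulative: 154

Answer: 154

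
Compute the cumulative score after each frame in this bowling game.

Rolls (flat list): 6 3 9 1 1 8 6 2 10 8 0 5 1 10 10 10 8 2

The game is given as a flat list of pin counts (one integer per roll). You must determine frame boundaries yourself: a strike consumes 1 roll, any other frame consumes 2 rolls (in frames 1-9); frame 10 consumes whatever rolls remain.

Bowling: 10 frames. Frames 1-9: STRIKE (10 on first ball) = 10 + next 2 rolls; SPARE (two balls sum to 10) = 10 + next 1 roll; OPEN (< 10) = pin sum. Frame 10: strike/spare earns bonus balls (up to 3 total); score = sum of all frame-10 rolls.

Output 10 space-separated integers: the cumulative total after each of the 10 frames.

Answer: 9 20 29 37 55 63 69 99 127 147

Derivation:
Frame 1: OPEN (6+3=9). Cumulative: 9
Frame 2: SPARE (9+1=10). 10 + next roll (1) = 11. Cumulative: 20
Frame 3: OPEN (1+8=9). Cumulative: 29
Frame 4: OPEN (6+2=8). Cumulative: 37
Frame 5: STRIKE. 10 + next two rolls (8+0) = 18. Cumulative: 55
Frame 6: OPEN (8+0=8). Cumulative: 63
Frame 7: OPEN (5+1=6). Cumulative: 69
Frame 8: STRIKE. 10 + next two rolls (10+10) = 30. Cumulative: 99
Frame 9: STRIKE. 10 + next two rolls (10+8) = 28. Cumulative: 127
Frame 10: STRIKE. Sum of all frame-10 rolls (10+8+2) = 20. Cumulative: 147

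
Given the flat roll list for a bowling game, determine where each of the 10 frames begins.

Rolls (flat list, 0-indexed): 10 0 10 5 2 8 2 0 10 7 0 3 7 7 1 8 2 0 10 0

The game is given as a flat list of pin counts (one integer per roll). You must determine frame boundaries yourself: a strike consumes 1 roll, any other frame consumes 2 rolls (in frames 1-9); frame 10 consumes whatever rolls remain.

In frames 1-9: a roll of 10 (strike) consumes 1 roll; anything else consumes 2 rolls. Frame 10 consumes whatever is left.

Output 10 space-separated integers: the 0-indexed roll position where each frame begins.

Frame 1 starts at roll index 0: roll=10 (strike), consumes 1 roll
Frame 2 starts at roll index 1: rolls=0,10 (sum=10), consumes 2 rolls
Frame 3 starts at roll index 3: rolls=5,2 (sum=7), consumes 2 rolls
Frame 4 starts at roll index 5: rolls=8,2 (sum=10), consumes 2 rolls
Frame 5 starts at roll index 7: rolls=0,10 (sum=10), consumes 2 rolls
Frame 6 starts at roll index 9: rolls=7,0 (sum=7), consumes 2 rolls
Frame 7 starts at roll index 11: rolls=3,7 (sum=10), consumes 2 rolls
Frame 8 starts at roll index 13: rolls=7,1 (sum=8), consumes 2 rolls
Frame 9 starts at roll index 15: rolls=8,2 (sum=10), consumes 2 rolls
Frame 10 starts at roll index 17: 3 remaining rolls

Answer: 0 1 3 5 7 9 11 13 15 17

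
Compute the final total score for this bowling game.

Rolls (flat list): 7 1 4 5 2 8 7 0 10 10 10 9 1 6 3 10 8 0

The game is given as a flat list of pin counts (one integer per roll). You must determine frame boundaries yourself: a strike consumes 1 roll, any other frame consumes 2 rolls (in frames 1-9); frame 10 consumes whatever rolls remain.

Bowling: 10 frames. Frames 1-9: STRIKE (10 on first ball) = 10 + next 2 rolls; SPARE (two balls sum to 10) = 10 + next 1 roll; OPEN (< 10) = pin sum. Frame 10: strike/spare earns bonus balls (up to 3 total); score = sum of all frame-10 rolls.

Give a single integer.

Answer: 163

Derivation:
Frame 1: OPEN (7+1=8). Cumulative: 8
Frame 2: OPEN (4+5=9). Cumulative: 17
Frame 3: SPARE (2+8=10). 10 + next roll (7) = 17. Cumulative: 34
Frame 4: OPEN (7+0=7). Cumulative: 41
Frame 5: STRIKE. 10 + next two rolls (10+10) = 30. Cumulative: 71
Frame 6: STRIKE. 10 + next two rolls (10+9) = 29. Cumulative: 100
Frame 7: STRIKE. 10 + next two rolls (9+1) = 20. Cumulative: 120
Frame 8: SPARE (9+1=10). 10 + next roll (6) = 16. Cumulative: 136
Frame 9: OPEN (6+3=9). Cumulative: 145
Frame 10: STRIKE. Sum of all frame-10 rolls (10+8+0) = 18. Cumulative: 163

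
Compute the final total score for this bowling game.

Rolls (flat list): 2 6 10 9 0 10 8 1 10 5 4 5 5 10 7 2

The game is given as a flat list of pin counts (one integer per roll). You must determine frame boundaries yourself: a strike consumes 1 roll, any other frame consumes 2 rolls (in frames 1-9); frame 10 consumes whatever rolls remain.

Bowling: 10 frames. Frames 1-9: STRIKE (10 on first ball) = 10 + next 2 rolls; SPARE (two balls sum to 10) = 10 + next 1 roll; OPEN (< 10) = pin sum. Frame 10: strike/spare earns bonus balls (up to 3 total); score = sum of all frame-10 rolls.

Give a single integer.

Frame 1: OPEN (2+6=8). Cumulative: 8
Frame 2: STRIKE. 10 + next two rolls (9+0) = 19. Cumulative: 27
Frame 3: OPEN (9+0=9). Cumulative: 36
Frame 4: STRIKE. 10 + next two rolls (8+1) = 19. Cumulative: 55
Frame 5: OPEN (8+1=9). Cumulative: 64
Frame 6: STRIKE. 10 + next two rolls (5+4) = 19. Cumulative: 83
Frame 7: OPEN (5+4=9). Cumulative: 92
Frame 8: SPARE (5+5=10). 10 + next roll (10) = 20. Cumulative: 112
Frame 9: STRIKE. 10 + next two rolls (7+2) = 19. Cumulative: 131
Frame 10: OPEN. Sum of all frame-10 rolls (7+2) = 9. Cumulative: 140

Answer: 140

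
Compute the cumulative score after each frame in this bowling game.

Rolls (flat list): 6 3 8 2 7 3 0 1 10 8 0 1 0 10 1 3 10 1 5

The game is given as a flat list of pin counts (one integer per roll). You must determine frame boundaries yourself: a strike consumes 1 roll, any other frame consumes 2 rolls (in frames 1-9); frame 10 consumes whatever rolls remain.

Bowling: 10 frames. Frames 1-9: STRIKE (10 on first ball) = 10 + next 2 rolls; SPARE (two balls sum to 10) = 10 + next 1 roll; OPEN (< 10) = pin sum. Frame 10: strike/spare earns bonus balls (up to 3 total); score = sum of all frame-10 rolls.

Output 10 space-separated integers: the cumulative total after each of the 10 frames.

Frame 1: OPEN (6+3=9). Cumulative: 9
Frame 2: SPARE (8+2=10). 10 + next roll (7) = 17. Cumulative: 26
Frame 3: SPARE (7+3=10). 10 + next roll (0) = 10. Cumulative: 36
Frame 4: OPEN (0+1=1). Cumulative: 37
Frame 5: STRIKE. 10 + next two rolls (8+0) = 18. Cumulative: 55
Frame 6: OPEN (8+0=8). Cumulative: 63
Frame 7: OPEN (1+0=1). Cumulative: 64
Frame 8: STRIKE. 10 + next two rolls (1+3) = 14. Cumulative: 78
Frame 9: OPEN (1+3=4). Cumulative: 82
Frame 10: STRIKE. Sum of all frame-10 rolls (10+1+5) = 16. Cumulative: 98

Answer: 9 26 36 37 55 63 64 78 82 98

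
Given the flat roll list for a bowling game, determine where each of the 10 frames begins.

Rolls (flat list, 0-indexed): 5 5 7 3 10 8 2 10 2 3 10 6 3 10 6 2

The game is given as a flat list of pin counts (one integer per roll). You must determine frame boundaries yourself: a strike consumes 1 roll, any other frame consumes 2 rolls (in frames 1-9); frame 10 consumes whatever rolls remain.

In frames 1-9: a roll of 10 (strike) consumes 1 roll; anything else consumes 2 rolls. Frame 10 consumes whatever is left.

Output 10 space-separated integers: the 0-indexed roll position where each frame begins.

Answer: 0 2 4 5 7 8 10 11 13 14

Derivation:
Frame 1 starts at roll index 0: rolls=5,5 (sum=10), consumes 2 rolls
Frame 2 starts at roll index 2: rolls=7,3 (sum=10), consumes 2 rolls
Frame 3 starts at roll index 4: roll=10 (strike), consumes 1 roll
Frame 4 starts at roll index 5: rolls=8,2 (sum=10), consumes 2 rolls
Frame 5 starts at roll index 7: roll=10 (strike), consumes 1 roll
Frame 6 starts at roll index 8: rolls=2,3 (sum=5), consumes 2 rolls
Frame 7 starts at roll index 10: roll=10 (strike), consumes 1 roll
Frame 8 starts at roll index 11: rolls=6,3 (sum=9), consumes 2 rolls
Frame 9 starts at roll index 13: roll=10 (strike), consumes 1 roll
Frame 10 starts at roll index 14: 2 remaining rolls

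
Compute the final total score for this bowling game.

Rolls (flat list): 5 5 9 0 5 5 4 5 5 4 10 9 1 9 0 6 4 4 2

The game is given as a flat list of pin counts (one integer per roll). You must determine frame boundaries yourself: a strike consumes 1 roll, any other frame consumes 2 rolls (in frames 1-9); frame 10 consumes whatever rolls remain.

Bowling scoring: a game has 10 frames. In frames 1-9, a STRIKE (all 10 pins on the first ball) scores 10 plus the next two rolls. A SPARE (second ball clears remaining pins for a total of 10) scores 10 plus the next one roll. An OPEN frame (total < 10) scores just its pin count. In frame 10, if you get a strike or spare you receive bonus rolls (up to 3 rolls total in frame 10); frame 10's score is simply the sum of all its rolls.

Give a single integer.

Answer: 128

Derivation:
Frame 1: SPARE (5+5=10). 10 + next roll (9) = 19. Cumulative: 19
Frame 2: OPEN (9+0=9). Cumulative: 28
Frame 3: SPARE (5+5=10). 10 + next roll (4) = 14. Cumulative: 42
Frame 4: OPEN (4+5=9). Cumulative: 51
Frame 5: OPEN (5+4=9). Cumulative: 60
Frame 6: STRIKE. 10 + next two rolls (9+1) = 20. Cumulative: 80
Frame 7: SPARE (9+1=10). 10 + next roll (9) = 19. Cumulative: 99
Frame 8: OPEN (9+0=9). Cumulative: 108
Frame 9: SPARE (6+4=10). 10 + next roll (4) = 14. Cumulative: 122
Frame 10: OPEN. Sum of all frame-10 rolls (4+2) = 6. Cumulative: 128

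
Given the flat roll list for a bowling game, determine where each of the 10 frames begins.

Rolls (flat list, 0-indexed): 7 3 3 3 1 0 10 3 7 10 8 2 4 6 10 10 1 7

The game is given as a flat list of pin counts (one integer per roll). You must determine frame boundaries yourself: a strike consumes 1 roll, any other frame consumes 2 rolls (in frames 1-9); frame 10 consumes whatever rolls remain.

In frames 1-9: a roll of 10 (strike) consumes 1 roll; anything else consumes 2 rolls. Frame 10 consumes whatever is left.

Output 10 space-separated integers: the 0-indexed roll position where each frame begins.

Frame 1 starts at roll index 0: rolls=7,3 (sum=10), consumes 2 rolls
Frame 2 starts at roll index 2: rolls=3,3 (sum=6), consumes 2 rolls
Frame 3 starts at roll index 4: rolls=1,0 (sum=1), consumes 2 rolls
Frame 4 starts at roll index 6: roll=10 (strike), consumes 1 roll
Frame 5 starts at roll index 7: rolls=3,7 (sum=10), consumes 2 rolls
Frame 6 starts at roll index 9: roll=10 (strike), consumes 1 roll
Frame 7 starts at roll index 10: rolls=8,2 (sum=10), consumes 2 rolls
Frame 8 starts at roll index 12: rolls=4,6 (sum=10), consumes 2 rolls
Frame 9 starts at roll index 14: roll=10 (strike), consumes 1 roll
Frame 10 starts at roll index 15: 3 remaining rolls

Answer: 0 2 4 6 7 9 10 12 14 15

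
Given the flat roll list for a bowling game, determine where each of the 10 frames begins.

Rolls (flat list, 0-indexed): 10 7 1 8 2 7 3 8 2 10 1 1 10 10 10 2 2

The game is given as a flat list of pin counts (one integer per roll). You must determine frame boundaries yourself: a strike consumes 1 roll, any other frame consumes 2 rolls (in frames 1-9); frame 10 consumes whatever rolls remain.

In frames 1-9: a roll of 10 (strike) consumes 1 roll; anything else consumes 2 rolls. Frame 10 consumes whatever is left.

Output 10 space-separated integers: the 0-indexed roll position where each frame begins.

Answer: 0 1 3 5 7 9 10 12 13 14

Derivation:
Frame 1 starts at roll index 0: roll=10 (strike), consumes 1 roll
Frame 2 starts at roll index 1: rolls=7,1 (sum=8), consumes 2 rolls
Frame 3 starts at roll index 3: rolls=8,2 (sum=10), consumes 2 rolls
Frame 4 starts at roll index 5: rolls=7,3 (sum=10), consumes 2 rolls
Frame 5 starts at roll index 7: rolls=8,2 (sum=10), consumes 2 rolls
Frame 6 starts at roll index 9: roll=10 (strike), consumes 1 roll
Frame 7 starts at roll index 10: rolls=1,1 (sum=2), consumes 2 rolls
Frame 8 starts at roll index 12: roll=10 (strike), consumes 1 roll
Frame 9 starts at roll index 13: roll=10 (strike), consumes 1 roll
Frame 10 starts at roll index 14: 3 remaining rolls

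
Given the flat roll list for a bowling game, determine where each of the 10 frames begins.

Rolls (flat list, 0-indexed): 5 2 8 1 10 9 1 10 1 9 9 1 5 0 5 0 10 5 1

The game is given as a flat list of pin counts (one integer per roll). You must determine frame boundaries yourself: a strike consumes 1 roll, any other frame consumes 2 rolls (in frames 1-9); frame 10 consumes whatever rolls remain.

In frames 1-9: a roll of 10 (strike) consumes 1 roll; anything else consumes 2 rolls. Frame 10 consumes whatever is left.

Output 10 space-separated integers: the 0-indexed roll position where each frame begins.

Answer: 0 2 4 5 7 8 10 12 14 16

Derivation:
Frame 1 starts at roll index 0: rolls=5,2 (sum=7), consumes 2 rolls
Frame 2 starts at roll index 2: rolls=8,1 (sum=9), consumes 2 rolls
Frame 3 starts at roll index 4: roll=10 (strike), consumes 1 roll
Frame 4 starts at roll index 5: rolls=9,1 (sum=10), consumes 2 rolls
Frame 5 starts at roll index 7: roll=10 (strike), consumes 1 roll
Frame 6 starts at roll index 8: rolls=1,9 (sum=10), consumes 2 rolls
Frame 7 starts at roll index 10: rolls=9,1 (sum=10), consumes 2 rolls
Frame 8 starts at roll index 12: rolls=5,0 (sum=5), consumes 2 rolls
Frame 9 starts at roll index 14: rolls=5,0 (sum=5), consumes 2 rolls
Frame 10 starts at roll index 16: 3 remaining rolls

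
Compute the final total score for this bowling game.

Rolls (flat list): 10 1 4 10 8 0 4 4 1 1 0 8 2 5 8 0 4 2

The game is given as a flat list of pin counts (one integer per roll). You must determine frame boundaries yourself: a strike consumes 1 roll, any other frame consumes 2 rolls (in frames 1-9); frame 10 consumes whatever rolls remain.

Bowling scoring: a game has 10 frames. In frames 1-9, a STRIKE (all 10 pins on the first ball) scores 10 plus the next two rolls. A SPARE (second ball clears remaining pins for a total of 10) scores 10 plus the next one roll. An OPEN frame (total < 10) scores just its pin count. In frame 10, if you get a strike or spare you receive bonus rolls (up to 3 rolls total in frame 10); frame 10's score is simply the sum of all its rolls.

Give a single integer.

Frame 1: STRIKE. 10 + next two rolls (1+4) = 15. Cumulative: 15
Frame 2: OPEN (1+4=5). Cumulative: 20
Frame 3: STRIKE. 10 + next two rolls (8+0) = 18. Cumulative: 38
Frame 4: OPEN (8+0=8). Cumulative: 46
Frame 5: OPEN (4+4=8). Cumulative: 54
Frame 6: OPEN (1+1=2). Cumulative: 56
Frame 7: OPEN (0+8=8). Cumulative: 64
Frame 8: OPEN (2+5=7). Cumulative: 71
Frame 9: OPEN (8+0=8). Cumulative: 79
Frame 10: OPEN. Sum of all frame-10 rolls (4+2) = 6. Cumulative: 85

Answer: 85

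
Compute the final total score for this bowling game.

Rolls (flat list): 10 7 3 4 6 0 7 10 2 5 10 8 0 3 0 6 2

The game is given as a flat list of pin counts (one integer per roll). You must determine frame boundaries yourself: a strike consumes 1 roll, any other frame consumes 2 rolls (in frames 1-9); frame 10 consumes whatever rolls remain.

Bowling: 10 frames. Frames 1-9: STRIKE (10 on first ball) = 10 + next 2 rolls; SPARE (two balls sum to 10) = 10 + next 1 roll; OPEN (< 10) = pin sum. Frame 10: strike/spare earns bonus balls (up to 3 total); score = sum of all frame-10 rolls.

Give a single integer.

Answer: 112

Derivation:
Frame 1: STRIKE. 10 + next two rolls (7+3) = 20. Cumulative: 20
Frame 2: SPARE (7+3=10). 10 + next roll (4) = 14. Cumulative: 34
Frame 3: SPARE (4+6=10). 10 + next roll (0) = 10. Cumulative: 44
Frame 4: OPEN (0+7=7). Cumulative: 51
Frame 5: STRIKE. 10 + next two rolls (2+5) = 17. Cumulative: 68
Frame 6: OPEN (2+5=7). Cumulative: 75
Frame 7: STRIKE. 10 + next two rolls (8+0) = 18. Cumulative: 93
Frame 8: OPEN (8+0=8). Cumulative: 101
Frame 9: OPEN (3+0=3). Cumulative: 104
Frame 10: OPEN. Sum of all frame-10 rolls (6+2) = 8. Cumulative: 112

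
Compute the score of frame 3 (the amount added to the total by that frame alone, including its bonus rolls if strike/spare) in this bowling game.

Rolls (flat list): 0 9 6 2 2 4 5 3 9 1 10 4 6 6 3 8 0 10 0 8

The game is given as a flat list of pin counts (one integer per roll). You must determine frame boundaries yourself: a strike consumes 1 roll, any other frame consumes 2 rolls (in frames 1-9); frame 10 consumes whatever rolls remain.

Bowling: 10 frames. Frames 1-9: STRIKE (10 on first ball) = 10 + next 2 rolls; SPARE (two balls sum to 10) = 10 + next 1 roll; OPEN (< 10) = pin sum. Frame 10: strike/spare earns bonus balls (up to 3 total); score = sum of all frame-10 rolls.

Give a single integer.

Frame 1: OPEN (0+9=9). Cumulative: 9
Frame 2: OPEN (6+2=8). Cumulative: 17
Frame 3: OPEN (2+4=6). Cumulative: 23
Frame 4: OPEN (5+3=8). Cumulative: 31
Frame 5: SPARE (9+1=10). 10 + next roll (10) = 20. Cumulative: 51

Answer: 6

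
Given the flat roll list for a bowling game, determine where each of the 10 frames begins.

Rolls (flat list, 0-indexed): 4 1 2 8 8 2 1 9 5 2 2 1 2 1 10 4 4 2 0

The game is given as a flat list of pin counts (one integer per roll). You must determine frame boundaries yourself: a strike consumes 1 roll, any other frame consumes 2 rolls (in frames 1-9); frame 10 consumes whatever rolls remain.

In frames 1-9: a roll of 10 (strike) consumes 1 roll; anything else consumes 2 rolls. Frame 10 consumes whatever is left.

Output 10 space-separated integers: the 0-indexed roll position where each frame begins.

Frame 1 starts at roll index 0: rolls=4,1 (sum=5), consumes 2 rolls
Frame 2 starts at roll index 2: rolls=2,8 (sum=10), consumes 2 rolls
Frame 3 starts at roll index 4: rolls=8,2 (sum=10), consumes 2 rolls
Frame 4 starts at roll index 6: rolls=1,9 (sum=10), consumes 2 rolls
Frame 5 starts at roll index 8: rolls=5,2 (sum=7), consumes 2 rolls
Frame 6 starts at roll index 10: rolls=2,1 (sum=3), consumes 2 rolls
Frame 7 starts at roll index 12: rolls=2,1 (sum=3), consumes 2 rolls
Frame 8 starts at roll index 14: roll=10 (strike), consumes 1 roll
Frame 9 starts at roll index 15: rolls=4,4 (sum=8), consumes 2 rolls
Frame 10 starts at roll index 17: 2 remaining rolls

Answer: 0 2 4 6 8 10 12 14 15 17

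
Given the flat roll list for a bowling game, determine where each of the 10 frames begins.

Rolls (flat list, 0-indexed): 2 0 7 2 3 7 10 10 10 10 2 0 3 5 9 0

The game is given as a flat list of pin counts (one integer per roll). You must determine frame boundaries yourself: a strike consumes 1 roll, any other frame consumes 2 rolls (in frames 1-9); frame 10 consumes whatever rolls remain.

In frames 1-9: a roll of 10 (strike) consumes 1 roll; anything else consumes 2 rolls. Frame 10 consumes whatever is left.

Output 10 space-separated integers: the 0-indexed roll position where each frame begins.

Frame 1 starts at roll index 0: rolls=2,0 (sum=2), consumes 2 rolls
Frame 2 starts at roll index 2: rolls=7,2 (sum=9), consumes 2 rolls
Frame 3 starts at roll index 4: rolls=3,7 (sum=10), consumes 2 rolls
Frame 4 starts at roll index 6: roll=10 (strike), consumes 1 roll
Frame 5 starts at roll index 7: roll=10 (strike), consumes 1 roll
Frame 6 starts at roll index 8: roll=10 (strike), consumes 1 roll
Frame 7 starts at roll index 9: roll=10 (strike), consumes 1 roll
Frame 8 starts at roll index 10: rolls=2,0 (sum=2), consumes 2 rolls
Frame 9 starts at roll index 12: rolls=3,5 (sum=8), consumes 2 rolls
Frame 10 starts at roll index 14: 2 remaining rolls

Answer: 0 2 4 6 7 8 9 10 12 14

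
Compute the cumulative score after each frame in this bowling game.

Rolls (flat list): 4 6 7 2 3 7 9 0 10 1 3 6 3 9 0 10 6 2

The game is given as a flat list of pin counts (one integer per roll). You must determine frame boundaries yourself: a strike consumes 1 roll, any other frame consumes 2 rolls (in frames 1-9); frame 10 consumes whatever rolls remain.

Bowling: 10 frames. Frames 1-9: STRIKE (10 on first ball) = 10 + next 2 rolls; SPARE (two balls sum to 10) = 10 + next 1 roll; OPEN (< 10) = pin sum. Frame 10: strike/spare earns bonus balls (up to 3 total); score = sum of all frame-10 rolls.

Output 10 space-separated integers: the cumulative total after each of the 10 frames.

Frame 1: SPARE (4+6=10). 10 + next roll (7) = 17. Cumulative: 17
Frame 2: OPEN (7+2=9). Cumulative: 26
Frame 3: SPARE (3+7=10). 10 + next roll (9) = 19. Cumulative: 45
Frame 4: OPEN (9+0=9). Cumulative: 54
Frame 5: STRIKE. 10 + next two rolls (1+3) = 14. Cumulative: 68
Frame 6: OPEN (1+3=4). Cumulative: 72
Frame 7: OPEN (6+3=9). Cumulative: 81
Frame 8: OPEN (9+0=9). Cumulative: 90
Frame 9: STRIKE. 10 + next two rolls (6+2) = 18. Cumulative: 108
Frame 10: OPEN. Sum of all frame-10 rolls (6+2) = 8. Cumulative: 116

Answer: 17 26 45 54 68 72 81 90 108 116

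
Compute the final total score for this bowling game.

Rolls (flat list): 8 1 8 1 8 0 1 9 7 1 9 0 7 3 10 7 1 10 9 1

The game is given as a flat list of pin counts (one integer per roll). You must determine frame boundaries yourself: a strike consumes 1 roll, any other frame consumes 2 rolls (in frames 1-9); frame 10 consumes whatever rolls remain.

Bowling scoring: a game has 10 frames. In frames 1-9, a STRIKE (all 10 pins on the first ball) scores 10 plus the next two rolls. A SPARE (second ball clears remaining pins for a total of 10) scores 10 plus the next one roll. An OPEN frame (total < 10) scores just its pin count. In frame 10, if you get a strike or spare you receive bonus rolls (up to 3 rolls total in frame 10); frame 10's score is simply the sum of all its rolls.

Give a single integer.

Frame 1: OPEN (8+1=9). Cumulative: 9
Frame 2: OPEN (8+1=9). Cumulative: 18
Frame 3: OPEN (8+0=8). Cumulative: 26
Frame 4: SPARE (1+9=10). 10 + next roll (7) = 17. Cumulative: 43
Frame 5: OPEN (7+1=8). Cumulative: 51
Frame 6: OPEN (9+0=9). Cumulative: 60
Frame 7: SPARE (7+3=10). 10 + next roll (10) = 20. Cumulative: 80
Frame 8: STRIKE. 10 + next two rolls (7+1) = 18. Cumulative: 98
Frame 9: OPEN (7+1=8). Cumulative: 106
Frame 10: STRIKE. Sum of all frame-10 rolls (10+9+1) = 20. Cumulative: 126

Answer: 126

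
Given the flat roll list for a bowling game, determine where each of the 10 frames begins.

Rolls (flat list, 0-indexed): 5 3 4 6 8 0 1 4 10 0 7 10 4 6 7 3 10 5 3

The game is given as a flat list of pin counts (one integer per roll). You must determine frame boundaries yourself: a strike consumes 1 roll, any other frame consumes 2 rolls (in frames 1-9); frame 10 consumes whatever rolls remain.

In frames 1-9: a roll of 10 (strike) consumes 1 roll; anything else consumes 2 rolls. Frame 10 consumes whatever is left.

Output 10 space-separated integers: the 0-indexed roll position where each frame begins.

Frame 1 starts at roll index 0: rolls=5,3 (sum=8), consumes 2 rolls
Frame 2 starts at roll index 2: rolls=4,6 (sum=10), consumes 2 rolls
Frame 3 starts at roll index 4: rolls=8,0 (sum=8), consumes 2 rolls
Frame 4 starts at roll index 6: rolls=1,4 (sum=5), consumes 2 rolls
Frame 5 starts at roll index 8: roll=10 (strike), consumes 1 roll
Frame 6 starts at roll index 9: rolls=0,7 (sum=7), consumes 2 rolls
Frame 7 starts at roll index 11: roll=10 (strike), consumes 1 roll
Frame 8 starts at roll index 12: rolls=4,6 (sum=10), consumes 2 rolls
Frame 9 starts at roll index 14: rolls=7,3 (sum=10), consumes 2 rolls
Frame 10 starts at roll index 16: 3 remaining rolls

Answer: 0 2 4 6 8 9 11 12 14 16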